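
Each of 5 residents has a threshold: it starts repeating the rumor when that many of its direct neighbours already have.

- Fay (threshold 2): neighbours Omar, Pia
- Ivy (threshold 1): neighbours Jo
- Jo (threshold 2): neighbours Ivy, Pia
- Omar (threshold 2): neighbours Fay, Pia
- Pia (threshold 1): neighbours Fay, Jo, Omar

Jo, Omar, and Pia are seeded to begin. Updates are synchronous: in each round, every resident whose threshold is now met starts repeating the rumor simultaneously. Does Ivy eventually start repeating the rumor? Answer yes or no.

Round 1 — Jo, Omar, Pia start repeating the rumor (initial).
Round 2 — checking thresholds:
  Fay: 2 of 2 neighbours ≥ 2, starts repeating the rumor.
  Ivy: 1 of 1 neighbours ≥ 1, starts repeating the rumor.
Round 3 — no new spreads; cascade stops.

yes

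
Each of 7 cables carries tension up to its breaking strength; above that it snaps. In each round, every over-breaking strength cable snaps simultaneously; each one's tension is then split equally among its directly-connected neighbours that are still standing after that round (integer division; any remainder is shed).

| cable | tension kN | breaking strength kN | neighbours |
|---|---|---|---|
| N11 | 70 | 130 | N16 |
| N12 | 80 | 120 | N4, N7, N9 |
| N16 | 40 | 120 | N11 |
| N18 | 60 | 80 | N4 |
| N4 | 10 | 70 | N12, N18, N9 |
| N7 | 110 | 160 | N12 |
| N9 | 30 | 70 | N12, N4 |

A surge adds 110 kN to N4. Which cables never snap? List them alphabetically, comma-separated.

Round 1 — N4 at 120 > 70. N4 snaps.
  N4 sheds 120 kN to N12, N18, N9: 40 each.
    N12: 80+40 = 120 ≤ 120
    N18: 60+40 = 100 > 80
    N9: 30+40 = 70 ≤ 70
Round 2 — N18 snaps.
  N18 sheds 100 kN: no online neighbours, lost.
No further breaks.

N11, N12, N16, N7, N9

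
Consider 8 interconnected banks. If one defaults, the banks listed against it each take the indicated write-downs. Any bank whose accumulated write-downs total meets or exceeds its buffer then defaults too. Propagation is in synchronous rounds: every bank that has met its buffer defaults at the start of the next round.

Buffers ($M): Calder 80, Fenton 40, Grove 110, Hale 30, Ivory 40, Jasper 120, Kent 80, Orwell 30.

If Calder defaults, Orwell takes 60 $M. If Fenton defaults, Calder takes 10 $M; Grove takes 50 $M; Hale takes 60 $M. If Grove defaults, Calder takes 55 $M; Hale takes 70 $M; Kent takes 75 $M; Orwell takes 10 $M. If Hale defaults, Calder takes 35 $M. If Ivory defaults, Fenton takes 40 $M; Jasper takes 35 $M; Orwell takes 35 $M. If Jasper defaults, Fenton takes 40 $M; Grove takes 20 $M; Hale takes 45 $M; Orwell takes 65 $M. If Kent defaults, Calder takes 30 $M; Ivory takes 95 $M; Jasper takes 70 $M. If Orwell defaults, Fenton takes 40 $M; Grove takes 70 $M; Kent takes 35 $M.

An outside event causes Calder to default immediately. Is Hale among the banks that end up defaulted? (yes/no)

Round 1 — Calder defaults (initial).
  Orwell: +60 → 60 ≥ 30
Round 2 — Orwell defaults.
  Fenton: +40 → 40 ≥ 40
  Grove: +70 → 70 < 110
  Kent: +35 → 35 < 80
Round 3 — Fenton defaults.
  Grove: +50 → 120 ≥ 110
  Hale: +60 → 60 ≥ 30
Round 4 — Grove, Hale default.
  Kent: +75 → 110 ≥ 80
Round 5 — Kent defaults.
  Ivory: +95 → 95 ≥ 40
  Jasper: +70 → 70 < 120
Round 6 — Ivory defaults.
  Jasper: +35 → 105 < 120
No further defaults.

yes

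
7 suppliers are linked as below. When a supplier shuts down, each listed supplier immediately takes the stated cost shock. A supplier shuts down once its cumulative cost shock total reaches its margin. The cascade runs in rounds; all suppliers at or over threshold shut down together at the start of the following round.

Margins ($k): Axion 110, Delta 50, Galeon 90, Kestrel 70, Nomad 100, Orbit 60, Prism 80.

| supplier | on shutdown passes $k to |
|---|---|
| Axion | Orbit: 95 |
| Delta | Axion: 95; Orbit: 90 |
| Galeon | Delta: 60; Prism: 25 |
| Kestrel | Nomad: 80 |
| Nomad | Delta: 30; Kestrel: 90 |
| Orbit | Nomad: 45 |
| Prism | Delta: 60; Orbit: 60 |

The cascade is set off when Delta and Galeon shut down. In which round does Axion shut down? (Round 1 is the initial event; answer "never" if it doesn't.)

Round 1 — Delta, Galeon shut down (initial).
  Axion: +95 → 95 < 110
  Orbit: +90 → 90 ≥ 60
  Prism: +25 → 25 < 80
Round 2 — Orbit shuts down.
  Nomad: +45 → 45 < 100
No further shutdowns.

never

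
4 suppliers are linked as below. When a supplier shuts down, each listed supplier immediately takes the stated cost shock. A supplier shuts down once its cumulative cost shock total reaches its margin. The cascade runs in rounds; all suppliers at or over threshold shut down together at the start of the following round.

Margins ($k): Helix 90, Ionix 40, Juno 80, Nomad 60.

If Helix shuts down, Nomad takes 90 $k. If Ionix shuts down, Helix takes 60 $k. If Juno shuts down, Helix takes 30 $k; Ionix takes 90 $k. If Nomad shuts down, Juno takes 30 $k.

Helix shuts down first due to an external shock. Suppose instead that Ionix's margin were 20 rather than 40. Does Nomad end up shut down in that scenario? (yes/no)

yes

With Ionix's margin at 20:
Round 1 — Helix shuts down (initial).
  Nomad: +90 → 90 ≥ 60
Round 2 — Nomad shuts down.
  Juno: +30 → 30 < 80
No further shutdowns.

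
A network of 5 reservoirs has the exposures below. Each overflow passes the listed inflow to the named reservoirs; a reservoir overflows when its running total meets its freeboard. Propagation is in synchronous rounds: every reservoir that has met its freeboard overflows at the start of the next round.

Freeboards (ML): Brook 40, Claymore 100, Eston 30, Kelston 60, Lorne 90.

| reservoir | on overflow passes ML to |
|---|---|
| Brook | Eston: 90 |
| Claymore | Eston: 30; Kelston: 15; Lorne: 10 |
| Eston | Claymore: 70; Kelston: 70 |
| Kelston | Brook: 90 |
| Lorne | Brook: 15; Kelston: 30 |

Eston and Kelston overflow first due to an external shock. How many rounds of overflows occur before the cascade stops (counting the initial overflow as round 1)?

2

Round 1 — Eston, Kelston overflow (initial).
  Brook: +90 → 90 ≥ 40
  Claymore: +70 → 70 < 100
Round 2 — Brook overflows.
No further overflows.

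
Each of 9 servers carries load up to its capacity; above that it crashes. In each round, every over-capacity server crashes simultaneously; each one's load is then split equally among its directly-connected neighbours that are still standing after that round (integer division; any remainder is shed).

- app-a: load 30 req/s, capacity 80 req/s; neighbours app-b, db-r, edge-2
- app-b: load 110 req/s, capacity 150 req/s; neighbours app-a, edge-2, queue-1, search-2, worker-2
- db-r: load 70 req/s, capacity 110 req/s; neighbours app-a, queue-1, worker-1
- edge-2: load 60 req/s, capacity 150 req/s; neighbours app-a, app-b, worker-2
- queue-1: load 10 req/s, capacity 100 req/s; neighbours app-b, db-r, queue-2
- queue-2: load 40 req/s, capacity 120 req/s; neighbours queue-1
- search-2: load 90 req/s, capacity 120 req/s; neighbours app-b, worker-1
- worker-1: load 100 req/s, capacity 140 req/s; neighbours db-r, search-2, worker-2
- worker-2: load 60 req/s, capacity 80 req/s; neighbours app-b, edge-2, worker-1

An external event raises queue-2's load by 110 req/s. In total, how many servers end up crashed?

9

Round 1 — queue-2 at 150 > 120. queue-2 crashes.
  queue-2 sheds 150 req/s to queue-1: 150 each.
    queue-1: 10+150 = 160 > 100
Round 2 — queue-1 crashes.
  queue-1 sheds 160 req/s to app-b, db-r: 80 each.
    app-b: 110+80 = 190 > 150
    db-r: 70+80 = 150 > 110
Round 3 — app-b, db-r crash.
  app-b sheds 190 req/s to app-a, edge-2, search-2, worker-2: 47 each (2 lost).
    app-a: 30+47 = 77 ≤ 80
    edge-2: 60+47 = 107 ≤ 150
    search-2: 90+47 = 137 > 120
    worker-2: 60+47 = 107 > 80
  db-r sheds 150 req/s to app-a, worker-1: 75 each.
    app-a: 77+75 = 152 > 80
    worker-1: 100+75 = 175 > 140
Round 4 — app-a, search-2, worker-1, worker-2 crash.
  app-a sheds 152 req/s to edge-2: 152 each.
    edge-2: 107+152 = 259 > 150
  search-2 sheds 137 req/s: no online neighbours, lost.
  worker-1 sheds 175 req/s: no online neighbours, lost.
  worker-2 sheds 107 req/s to edge-2: 107 each.
    edge-2: 259+107 = 366 > 150
Round 5 — edge-2 crashes.
  edge-2 sheds 366 req/s: no online neighbours, lost.
No further crashes.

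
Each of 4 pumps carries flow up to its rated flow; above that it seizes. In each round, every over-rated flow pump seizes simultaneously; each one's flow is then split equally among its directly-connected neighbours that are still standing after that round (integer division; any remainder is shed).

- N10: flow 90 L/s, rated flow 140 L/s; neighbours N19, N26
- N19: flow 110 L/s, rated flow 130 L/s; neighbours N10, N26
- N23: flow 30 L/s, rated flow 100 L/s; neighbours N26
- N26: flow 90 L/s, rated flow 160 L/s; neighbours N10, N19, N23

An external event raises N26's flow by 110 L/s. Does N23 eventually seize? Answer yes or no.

no

Round 1 — N26 at 200 > 160. N26 seizes.
  N26 sheds 200 L/s to N10, N19, N23: 66 each (2 lost).
    N10: 90+66 = 156 > 140
    N19: 110+66 = 176 > 130
    N23: 30+66 = 96 ≤ 100
Round 2 — N10, N19 seize.
  N10 sheds 156 L/s: no online neighbours, lost.
  N19 sheds 176 L/s: no online neighbours, lost.
No further seizures.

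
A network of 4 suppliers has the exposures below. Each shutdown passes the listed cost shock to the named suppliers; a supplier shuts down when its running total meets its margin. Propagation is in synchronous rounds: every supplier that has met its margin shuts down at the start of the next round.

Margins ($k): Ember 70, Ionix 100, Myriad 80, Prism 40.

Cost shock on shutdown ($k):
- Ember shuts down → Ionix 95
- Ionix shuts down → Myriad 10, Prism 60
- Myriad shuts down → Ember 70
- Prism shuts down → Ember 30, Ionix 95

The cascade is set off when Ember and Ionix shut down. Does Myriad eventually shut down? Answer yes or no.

no

Round 1 — Ember, Ionix shut down (initial).
  Myriad: +10 → 10 < 80
  Prism: +60 → 60 ≥ 40
Round 2 — Prism shuts down.
No further shutdowns.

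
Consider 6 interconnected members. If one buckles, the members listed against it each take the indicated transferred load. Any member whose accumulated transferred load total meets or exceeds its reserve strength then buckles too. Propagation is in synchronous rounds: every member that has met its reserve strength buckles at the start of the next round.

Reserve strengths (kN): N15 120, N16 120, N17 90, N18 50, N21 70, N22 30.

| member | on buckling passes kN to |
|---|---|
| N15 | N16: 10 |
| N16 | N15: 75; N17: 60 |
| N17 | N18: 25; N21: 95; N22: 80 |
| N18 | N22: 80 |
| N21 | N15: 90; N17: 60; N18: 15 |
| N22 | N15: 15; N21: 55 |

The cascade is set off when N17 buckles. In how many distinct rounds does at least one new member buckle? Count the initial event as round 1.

Round 1 — N17 buckles (initial).
  N18: +25 → 25 < 50
  N21: +95 → 95 ≥ 70
  N22: +80 → 80 ≥ 30
Round 2 — N21, N22 buckle.
  N15: +90+15 → 105 < 120
  N18: +15 → 40 < 50
No further bucklings.

2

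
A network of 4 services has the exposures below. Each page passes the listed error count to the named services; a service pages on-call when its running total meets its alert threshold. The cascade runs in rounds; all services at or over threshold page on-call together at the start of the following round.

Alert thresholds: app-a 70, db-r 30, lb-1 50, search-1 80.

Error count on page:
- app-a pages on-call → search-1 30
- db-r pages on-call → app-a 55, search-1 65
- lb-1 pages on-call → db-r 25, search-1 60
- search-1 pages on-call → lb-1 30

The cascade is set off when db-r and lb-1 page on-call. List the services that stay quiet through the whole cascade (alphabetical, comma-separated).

Round 1 — db-r, lb-1 page on-call (initial).
  app-a: +55 → 55 < 70
  search-1: +65+60 → 125 ≥ 80
Round 2 — search-1 pages on-call.
No further pages.

app-a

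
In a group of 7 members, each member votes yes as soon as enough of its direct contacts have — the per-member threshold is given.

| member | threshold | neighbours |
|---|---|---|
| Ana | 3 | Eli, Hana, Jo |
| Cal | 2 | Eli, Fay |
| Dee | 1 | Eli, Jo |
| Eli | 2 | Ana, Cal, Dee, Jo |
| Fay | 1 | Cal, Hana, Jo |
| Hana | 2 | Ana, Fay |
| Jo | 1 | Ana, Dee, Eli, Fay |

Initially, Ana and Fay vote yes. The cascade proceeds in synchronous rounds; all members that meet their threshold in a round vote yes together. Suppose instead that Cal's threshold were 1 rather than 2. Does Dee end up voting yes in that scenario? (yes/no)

yes

With Cal's threshold at 1:
Round 1 — Ana, Fay vote yes (initial).
Round 2 — checking thresholds:
  Cal: 1 of 2 neighbours ≥ 1, votes yes.
  Eli: 1 of 4 neighbours < 2, not yet.
  Hana: 2 of 2 neighbours ≥ 2, votes yes.
  Jo: 2 of 4 neighbours ≥ 1, votes yes.
Round 3 — checking thresholds:
  Dee: 1 of 2 neighbours ≥ 1, votes yes.
  Eli: 3 of 4 neighbours ≥ 2, votes yes.
Round 4 — no new yes votes; cascade stops.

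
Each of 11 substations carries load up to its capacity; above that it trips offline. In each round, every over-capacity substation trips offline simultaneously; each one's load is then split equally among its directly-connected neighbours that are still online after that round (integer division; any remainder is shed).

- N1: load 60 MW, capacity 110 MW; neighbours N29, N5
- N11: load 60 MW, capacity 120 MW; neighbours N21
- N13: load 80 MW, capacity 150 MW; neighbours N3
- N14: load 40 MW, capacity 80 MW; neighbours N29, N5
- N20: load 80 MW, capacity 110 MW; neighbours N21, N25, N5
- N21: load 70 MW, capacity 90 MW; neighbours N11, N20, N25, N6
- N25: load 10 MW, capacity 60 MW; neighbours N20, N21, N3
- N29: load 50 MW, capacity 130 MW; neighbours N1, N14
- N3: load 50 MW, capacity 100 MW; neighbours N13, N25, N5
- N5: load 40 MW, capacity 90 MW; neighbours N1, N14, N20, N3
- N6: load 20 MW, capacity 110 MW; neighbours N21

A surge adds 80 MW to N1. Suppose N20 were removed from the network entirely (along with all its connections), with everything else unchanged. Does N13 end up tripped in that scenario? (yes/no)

With N20 removed:
Round 1 — N1 at 140 > 110. N1 trips offline.
  N1 sheds 140 MW to N29, N5: 70 each.
    N29: 50+70 = 120 ≤ 130
    N5: 40+70 = 110 > 90
Round 2 — N5 trips offline.
  N5 sheds 110 MW to N14, N3: 55 each.
    N14: 40+55 = 95 > 80
    N3: 50+55 = 105 > 100
Round 3 — N14, N3 trip offline.
  N14 sheds 95 MW to N29: 95 each.
    N29: 120+95 = 215 > 130
  N3 sheds 105 MW to N13, N25: 52 each (1 lost).
    N13: 80+52 = 132 ≤ 150
    N25: 10+52 = 62 > 60
Round 4 — N25, N29 trip offline.
  N25 sheds 62 MW to N21: 62 each.
    N21: 70+62 = 132 > 90
  N29 sheds 215 MW: no online neighbours, lost.
Round 5 — N21 trips offline.
  N21 sheds 132 MW to N11, N6: 66 each.
    N11: 60+66 = 126 > 120
    N6: 20+66 = 86 ≤ 110
Round 6 — N11 trips offline.
  N11 sheds 126 MW: no online neighbours, lost.
No further trips.

no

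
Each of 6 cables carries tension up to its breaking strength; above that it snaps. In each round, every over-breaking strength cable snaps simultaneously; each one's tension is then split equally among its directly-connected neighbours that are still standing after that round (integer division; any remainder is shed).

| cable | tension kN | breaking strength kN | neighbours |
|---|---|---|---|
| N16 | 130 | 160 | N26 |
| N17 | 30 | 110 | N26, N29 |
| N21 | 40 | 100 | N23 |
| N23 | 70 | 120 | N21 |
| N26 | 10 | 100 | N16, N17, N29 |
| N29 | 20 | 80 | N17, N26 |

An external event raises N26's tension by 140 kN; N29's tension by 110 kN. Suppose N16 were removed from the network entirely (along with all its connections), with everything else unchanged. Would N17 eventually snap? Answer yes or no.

With N16 removed:
Round 1 — N26 at 150 > 100; N29 at 130 > 80. N26, N29 snap.
  N26 sheds 150 kN to N17: 150 each.
    N17: 30+150 = 180 > 110
  N29 sheds 130 kN to N17: 130 each.
    N17: 180+130 = 310 > 110
Round 2 — N17 snaps.
  N17 sheds 310 kN: no online neighbours, lost.
No further breaks.

yes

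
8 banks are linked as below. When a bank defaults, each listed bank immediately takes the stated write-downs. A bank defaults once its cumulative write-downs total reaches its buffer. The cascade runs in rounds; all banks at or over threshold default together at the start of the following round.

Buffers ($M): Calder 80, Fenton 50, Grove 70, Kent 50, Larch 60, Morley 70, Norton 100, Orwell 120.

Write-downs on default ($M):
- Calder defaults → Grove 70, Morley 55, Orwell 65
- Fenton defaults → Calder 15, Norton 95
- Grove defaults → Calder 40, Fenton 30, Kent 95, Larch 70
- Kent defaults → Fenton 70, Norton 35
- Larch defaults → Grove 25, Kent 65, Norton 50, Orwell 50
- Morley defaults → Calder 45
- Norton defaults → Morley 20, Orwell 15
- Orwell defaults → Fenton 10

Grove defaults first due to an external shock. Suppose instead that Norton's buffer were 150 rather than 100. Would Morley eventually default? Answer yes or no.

no

With Norton's buffer at 150:
Round 1 — Grove defaults (initial).
  Calder: +40 → 40 < 80
  Fenton: +30 → 30 < 50
  Kent: +95 → 95 ≥ 50
  Larch: +70 → 70 ≥ 60
Round 2 — Kent, Larch default.
  Fenton: +70 → 100 ≥ 50
  Norton: +35+50 → 85 < 150
  Orwell: +50 → 50 < 120
Round 3 — Fenton defaults.
  Calder: +15 → 55 < 80
  Norton: +95 → 180 ≥ 150
Round 4 — Norton defaults.
  Morley: +20 → 20 < 70
  Orwell: +15 → 65 < 120
No further defaults.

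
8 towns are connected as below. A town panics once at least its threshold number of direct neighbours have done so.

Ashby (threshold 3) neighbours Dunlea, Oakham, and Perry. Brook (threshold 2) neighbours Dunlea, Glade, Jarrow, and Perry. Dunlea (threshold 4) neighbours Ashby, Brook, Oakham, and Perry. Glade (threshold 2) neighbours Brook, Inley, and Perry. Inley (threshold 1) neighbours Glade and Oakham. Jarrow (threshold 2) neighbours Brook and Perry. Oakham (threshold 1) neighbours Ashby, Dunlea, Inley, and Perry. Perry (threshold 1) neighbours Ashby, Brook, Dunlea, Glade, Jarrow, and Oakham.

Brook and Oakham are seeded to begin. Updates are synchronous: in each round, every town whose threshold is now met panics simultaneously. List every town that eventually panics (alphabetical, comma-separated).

Brook, Glade, Inley, Jarrow, Oakham, Perry

Round 1 — Brook, Oakham panic (initial).
Round 2 — checking thresholds:
  Ashby: 1 of 3 neighbours < 3, not yet.
  Dunlea: 2 of 4 neighbours < 4, not yet.
  Glade: 1 of 3 neighbours < 2, not yet.
  Inley: 1 of 2 neighbours ≥ 1, panics.
  Jarrow: 1 of 2 neighbours < 2, not yet.
  Perry: 2 of 6 neighbours ≥ 1, panics.
Round 3 — checking thresholds:
  Ashby: 2 of 3 neighbours < 3, not yet.
  Dunlea: 3 of 4 neighbours < 4, not yet.
  Glade: 3 of 3 neighbours ≥ 2, panics.
  Jarrow: 2 of 2 neighbours ≥ 2, panics.
Round 4 — no new panics; cascade stops.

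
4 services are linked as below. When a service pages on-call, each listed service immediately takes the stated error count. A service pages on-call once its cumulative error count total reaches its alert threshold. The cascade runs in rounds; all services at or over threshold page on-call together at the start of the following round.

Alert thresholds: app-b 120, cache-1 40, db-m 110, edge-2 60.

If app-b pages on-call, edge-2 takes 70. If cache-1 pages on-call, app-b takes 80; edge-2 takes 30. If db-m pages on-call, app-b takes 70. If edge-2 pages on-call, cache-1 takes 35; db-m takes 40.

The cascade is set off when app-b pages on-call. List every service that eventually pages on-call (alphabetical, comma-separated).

app-b, edge-2

Round 1 — app-b pages on-call (initial).
  edge-2: +70 → 70 ≥ 60
Round 2 — edge-2 pages on-call.
  cache-1: +35 → 35 < 40
  db-m: +40 → 40 < 110
No further pages.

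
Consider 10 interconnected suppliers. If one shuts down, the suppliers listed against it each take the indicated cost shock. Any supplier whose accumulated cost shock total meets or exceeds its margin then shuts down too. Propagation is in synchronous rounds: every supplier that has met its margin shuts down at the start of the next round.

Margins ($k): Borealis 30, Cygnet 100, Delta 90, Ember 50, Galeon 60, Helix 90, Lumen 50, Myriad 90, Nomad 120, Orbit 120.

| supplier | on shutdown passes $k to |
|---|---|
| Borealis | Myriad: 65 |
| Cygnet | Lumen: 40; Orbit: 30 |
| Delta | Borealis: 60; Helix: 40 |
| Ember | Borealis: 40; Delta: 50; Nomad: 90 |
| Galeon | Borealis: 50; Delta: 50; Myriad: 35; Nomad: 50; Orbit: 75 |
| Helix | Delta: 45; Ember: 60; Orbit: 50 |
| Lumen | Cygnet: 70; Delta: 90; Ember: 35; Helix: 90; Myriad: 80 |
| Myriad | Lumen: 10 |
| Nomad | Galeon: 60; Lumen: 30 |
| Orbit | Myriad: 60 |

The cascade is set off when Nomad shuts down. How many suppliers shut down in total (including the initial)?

4

Round 1 — Nomad shuts down (initial).
  Galeon: +60 → 60 ≥ 60
  Lumen: +30 → 30 < 50
Round 2 — Galeon shuts down.
  Borealis: +50 → 50 ≥ 30
  Delta: +50 → 50 < 90
  Myriad: +35 → 35 < 90
  Orbit: +75 → 75 < 120
Round 3 — Borealis shuts down.
  Myriad: +65 → 100 ≥ 90
Round 4 — Myriad shuts down.
  Lumen: +10 → 40 < 50
No further shutdowns.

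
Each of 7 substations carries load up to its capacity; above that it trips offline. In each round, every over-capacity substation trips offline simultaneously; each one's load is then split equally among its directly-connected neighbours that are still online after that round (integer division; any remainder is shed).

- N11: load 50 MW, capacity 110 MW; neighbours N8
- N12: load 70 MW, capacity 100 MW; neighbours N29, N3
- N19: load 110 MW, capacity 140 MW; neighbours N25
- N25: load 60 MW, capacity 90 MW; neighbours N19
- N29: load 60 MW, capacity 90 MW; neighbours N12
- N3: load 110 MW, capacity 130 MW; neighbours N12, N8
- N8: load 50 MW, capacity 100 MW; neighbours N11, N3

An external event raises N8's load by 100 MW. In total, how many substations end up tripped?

5

Round 1 — N8 at 150 > 100. N8 trips offline.
  N8 sheds 150 MW to N11, N3: 75 each.
    N11: 50+75 = 125 > 110
    N3: 110+75 = 185 > 130
Round 2 — N11, N3 trip offline.
  N11 sheds 125 MW: no online neighbours, lost.
  N3 sheds 185 MW to N12: 185 each.
    N12: 70+185 = 255 > 100
Round 3 — N12 trips offline.
  N12 sheds 255 MW to N29: 255 each.
    N29: 60+255 = 315 > 90
Round 4 — N29 trips offline.
  N29 sheds 315 MW: no online neighbours, lost.
No further trips.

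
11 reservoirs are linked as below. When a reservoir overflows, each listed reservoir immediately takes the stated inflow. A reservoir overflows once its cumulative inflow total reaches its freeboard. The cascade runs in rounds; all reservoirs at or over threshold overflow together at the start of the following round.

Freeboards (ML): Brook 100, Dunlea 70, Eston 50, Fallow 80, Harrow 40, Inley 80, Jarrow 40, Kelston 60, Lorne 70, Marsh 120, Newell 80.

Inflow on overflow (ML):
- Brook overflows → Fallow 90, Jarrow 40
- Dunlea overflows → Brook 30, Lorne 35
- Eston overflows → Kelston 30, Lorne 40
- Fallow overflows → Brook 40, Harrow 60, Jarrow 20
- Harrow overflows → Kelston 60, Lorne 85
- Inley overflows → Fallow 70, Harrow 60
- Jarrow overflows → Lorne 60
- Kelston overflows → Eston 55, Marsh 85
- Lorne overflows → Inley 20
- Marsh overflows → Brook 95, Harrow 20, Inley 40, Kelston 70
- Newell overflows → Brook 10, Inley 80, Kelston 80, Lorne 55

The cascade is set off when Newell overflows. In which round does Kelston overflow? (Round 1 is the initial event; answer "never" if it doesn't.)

2

Round 1 — Newell overflows (initial).
  Brook: +10 → 10 < 100
  Inley: +80 → 80 ≥ 80
  Kelston: +80 → 80 ≥ 60
  Lorne: +55 → 55 < 70
Round 2 — Inley, Kelston overflow.
  Eston: +55 → 55 ≥ 50
  Fallow: +70 → 70 < 80
  Harrow: +60 → 60 ≥ 40
  Marsh: +85 → 85 < 120
Round 3 — Eston, Harrow overflow.
  Lorne: +40+85 → 180 ≥ 70
Round 4 — Lorne overflows.
No further overflows.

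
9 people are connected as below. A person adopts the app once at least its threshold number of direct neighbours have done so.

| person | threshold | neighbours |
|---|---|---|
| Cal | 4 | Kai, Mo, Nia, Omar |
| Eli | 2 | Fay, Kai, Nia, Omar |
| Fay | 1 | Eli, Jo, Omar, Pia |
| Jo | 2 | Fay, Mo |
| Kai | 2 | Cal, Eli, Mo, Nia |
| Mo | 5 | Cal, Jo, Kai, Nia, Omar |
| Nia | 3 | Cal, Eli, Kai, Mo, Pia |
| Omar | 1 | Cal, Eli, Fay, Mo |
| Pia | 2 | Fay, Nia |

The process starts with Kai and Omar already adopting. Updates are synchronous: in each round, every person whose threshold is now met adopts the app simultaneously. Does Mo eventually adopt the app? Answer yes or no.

Round 1 — Kai, Omar adopt the app (initial).
Round 2 — checking thresholds:
  Cal: 2 of 4 neighbours < 4, not yet.
  Eli: 2 of 4 neighbours ≥ 2, adopts the app.
  Fay: 1 of 4 neighbours ≥ 1, adopts the app.
  Mo: 2 of 5 neighbours < 5, not yet.
  Nia: 1 of 5 neighbours < 3, not yet.
Round 3 — no new adoptions; cascade stops.

no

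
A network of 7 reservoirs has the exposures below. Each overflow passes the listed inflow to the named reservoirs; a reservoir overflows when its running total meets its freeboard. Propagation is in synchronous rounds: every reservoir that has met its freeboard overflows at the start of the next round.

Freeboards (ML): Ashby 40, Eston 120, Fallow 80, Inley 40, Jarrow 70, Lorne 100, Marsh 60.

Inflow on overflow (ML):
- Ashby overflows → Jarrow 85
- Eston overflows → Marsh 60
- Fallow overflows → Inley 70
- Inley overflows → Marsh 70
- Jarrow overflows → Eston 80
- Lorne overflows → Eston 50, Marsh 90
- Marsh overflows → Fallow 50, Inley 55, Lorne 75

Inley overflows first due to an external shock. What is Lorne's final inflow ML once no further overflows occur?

Round 1 — Inley overflows (initial).
  Marsh: +70 → 70 ≥ 60
Round 2 — Marsh overflows.
  Fallow: +50 → 50 < 80
  Lorne: +75 → 75 < 100
No further overflows.

75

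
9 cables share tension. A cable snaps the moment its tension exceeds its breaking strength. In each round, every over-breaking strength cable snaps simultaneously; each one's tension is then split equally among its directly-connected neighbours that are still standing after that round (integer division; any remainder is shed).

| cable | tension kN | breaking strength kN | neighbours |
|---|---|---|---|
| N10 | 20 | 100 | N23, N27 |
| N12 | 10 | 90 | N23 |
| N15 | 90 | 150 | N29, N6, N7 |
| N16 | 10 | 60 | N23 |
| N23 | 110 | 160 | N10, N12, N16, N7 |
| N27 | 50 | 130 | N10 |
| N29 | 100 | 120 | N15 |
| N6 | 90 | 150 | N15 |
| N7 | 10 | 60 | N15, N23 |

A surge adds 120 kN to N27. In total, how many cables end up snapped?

9

Round 1 — N27 at 170 > 130. N27 snaps.
  N27 sheds 170 kN to N10: 170 each.
    N10: 20+170 = 190 > 100
Round 2 — N10 snaps.
  N10 sheds 190 kN to N23: 190 each.
    N23: 110+190 = 300 > 160
Round 3 — N23 snaps.
  N23 sheds 300 kN to N12, N16, N7: 100 each.
    N12: 10+100 = 110 > 90
    N16: 10+100 = 110 > 60
    N7: 10+100 = 110 > 60
Round 4 — N12, N16, N7 snap.
  N12 sheds 110 kN: no online neighbours, lost.
  N16 sheds 110 kN: no online neighbours, lost.
  N7 sheds 110 kN to N15: 110 each.
    N15: 90+110 = 200 > 150
Round 5 — N15 snaps.
  N15 sheds 200 kN to N29, N6: 100 each.
    N29: 100+100 = 200 > 120
    N6: 90+100 = 190 > 150
Round 6 — N29, N6 snap.
  N29 sheds 200 kN: no online neighbours, lost.
  N6 sheds 190 kN: no online neighbours, lost.
No further breaks.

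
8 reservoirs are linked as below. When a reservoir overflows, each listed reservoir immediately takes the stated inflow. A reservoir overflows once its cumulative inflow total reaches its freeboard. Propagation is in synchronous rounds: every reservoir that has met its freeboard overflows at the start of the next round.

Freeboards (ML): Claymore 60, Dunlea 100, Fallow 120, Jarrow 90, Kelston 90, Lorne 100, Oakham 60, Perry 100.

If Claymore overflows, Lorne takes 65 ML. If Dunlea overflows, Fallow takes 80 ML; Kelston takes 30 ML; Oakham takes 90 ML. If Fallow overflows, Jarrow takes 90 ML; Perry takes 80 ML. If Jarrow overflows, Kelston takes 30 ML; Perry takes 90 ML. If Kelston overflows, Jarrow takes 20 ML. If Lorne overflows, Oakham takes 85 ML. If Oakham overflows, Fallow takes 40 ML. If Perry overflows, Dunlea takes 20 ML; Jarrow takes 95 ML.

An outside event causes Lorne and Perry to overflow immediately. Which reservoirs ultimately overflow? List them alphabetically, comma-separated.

Round 1 — Lorne, Perry overflow (initial).
  Dunlea: +20 → 20 < 100
  Jarrow: +95 → 95 ≥ 90
  Oakham: +85 → 85 ≥ 60
Round 2 — Jarrow, Oakham overflow.
  Fallow: +40 → 40 < 120
  Kelston: +30 → 30 < 90
No further overflows.

Jarrow, Lorne, Oakham, Perry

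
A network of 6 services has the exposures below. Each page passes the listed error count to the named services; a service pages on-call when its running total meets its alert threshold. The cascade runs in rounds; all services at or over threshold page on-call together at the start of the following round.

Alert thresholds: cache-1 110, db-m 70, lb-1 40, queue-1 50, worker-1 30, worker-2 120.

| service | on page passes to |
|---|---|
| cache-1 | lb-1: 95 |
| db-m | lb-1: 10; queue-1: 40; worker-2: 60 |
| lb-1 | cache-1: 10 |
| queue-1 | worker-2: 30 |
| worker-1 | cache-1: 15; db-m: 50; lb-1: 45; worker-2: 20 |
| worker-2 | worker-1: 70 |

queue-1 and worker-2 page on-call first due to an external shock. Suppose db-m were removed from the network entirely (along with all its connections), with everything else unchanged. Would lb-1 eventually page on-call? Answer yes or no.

With db-m removed:
Round 1 — queue-1, worker-2 page on-call (initial).
  worker-1: +70 → 70 ≥ 30
Round 2 — worker-1 pages on-call.
  cache-1: +15 → 15 < 110
  lb-1: +45 → 45 ≥ 40
Round 3 — lb-1 pages on-call.
  cache-1: +10 → 25 < 110
No further pages.

yes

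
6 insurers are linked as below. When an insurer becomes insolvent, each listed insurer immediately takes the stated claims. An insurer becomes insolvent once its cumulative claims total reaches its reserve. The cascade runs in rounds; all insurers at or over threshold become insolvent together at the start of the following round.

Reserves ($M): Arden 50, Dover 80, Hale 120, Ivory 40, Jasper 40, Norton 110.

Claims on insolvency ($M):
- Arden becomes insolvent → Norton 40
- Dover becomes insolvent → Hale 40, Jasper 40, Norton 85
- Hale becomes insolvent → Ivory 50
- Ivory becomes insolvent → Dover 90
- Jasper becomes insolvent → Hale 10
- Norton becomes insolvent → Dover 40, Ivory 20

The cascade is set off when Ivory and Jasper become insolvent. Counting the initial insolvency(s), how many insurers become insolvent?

3

Round 1 — Ivory, Jasper become insolvent (initial).
  Dover: +90 → 90 ≥ 80
  Hale: +10 → 10 < 120
Round 2 — Dover becomes insolvent.
  Hale: +40 → 50 < 120
  Norton: +85 → 85 < 110
No further insolvencies.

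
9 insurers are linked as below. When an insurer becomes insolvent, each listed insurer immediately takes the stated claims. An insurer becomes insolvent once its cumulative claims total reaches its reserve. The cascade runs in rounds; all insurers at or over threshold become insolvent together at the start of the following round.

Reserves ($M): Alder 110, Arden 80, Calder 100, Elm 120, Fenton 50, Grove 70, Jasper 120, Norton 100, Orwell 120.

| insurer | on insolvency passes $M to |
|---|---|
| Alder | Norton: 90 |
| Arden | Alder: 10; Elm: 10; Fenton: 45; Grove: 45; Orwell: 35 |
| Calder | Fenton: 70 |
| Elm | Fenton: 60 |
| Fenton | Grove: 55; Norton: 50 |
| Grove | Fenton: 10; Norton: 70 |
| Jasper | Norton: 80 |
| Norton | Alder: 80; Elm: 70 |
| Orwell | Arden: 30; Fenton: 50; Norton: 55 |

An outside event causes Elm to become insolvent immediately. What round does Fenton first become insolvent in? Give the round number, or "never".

Round 1 — Elm becomes insolvent (initial).
  Fenton: +60 → 60 ≥ 50
Round 2 — Fenton becomes insolvent.
  Grove: +55 → 55 < 70
  Norton: +50 → 50 < 100
No further insolvencies.

2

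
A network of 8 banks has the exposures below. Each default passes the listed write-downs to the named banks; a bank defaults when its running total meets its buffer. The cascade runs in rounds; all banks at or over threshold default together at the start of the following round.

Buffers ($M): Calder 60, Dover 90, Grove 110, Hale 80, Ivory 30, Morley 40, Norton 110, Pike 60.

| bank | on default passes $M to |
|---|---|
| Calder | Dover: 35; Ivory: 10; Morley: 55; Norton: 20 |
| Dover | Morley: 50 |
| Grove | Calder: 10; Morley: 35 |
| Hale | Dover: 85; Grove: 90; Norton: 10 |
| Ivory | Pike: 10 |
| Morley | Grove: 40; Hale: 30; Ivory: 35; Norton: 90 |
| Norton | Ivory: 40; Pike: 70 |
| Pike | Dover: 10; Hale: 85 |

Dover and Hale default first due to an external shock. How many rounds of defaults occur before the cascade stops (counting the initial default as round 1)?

3

Round 1 — Dover, Hale default (initial).
  Grove: +90 → 90 < 110
  Morley: +50 → 50 ≥ 40
  Norton: +10 → 10 < 110
Round 2 — Morley defaults.
  Grove: +40 → 130 ≥ 110
  Ivory: +35 → 35 ≥ 30
  Norton: +90 → 100 < 110
Round 3 — Grove, Ivory default.
  Calder: +10 → 10 < 60
  Pike: +10 → 10 < 60
No further defaults.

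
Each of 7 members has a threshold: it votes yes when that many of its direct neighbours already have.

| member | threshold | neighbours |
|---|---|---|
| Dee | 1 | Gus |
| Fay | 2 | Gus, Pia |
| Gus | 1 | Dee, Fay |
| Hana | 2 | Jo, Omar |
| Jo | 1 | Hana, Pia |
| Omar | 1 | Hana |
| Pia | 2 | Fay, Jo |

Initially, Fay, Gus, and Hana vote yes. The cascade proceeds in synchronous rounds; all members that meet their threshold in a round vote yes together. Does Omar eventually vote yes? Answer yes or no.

Round 1 — Fay, Gus, Hana vote yes (initial).
Round 2 — checking thresholds:
  Dee: 1 of 1 neighbours ≥ 1, votes yes.
  Jo: 1 of 2 neighbours ≥ 1, votes yes.
  Omar: 1 of 1 neighbours ≥ 1, votes yes.
  Pia: 1 of 2 neighbours < 2, below threshold.
Round 3 — checking thresholds:
  Pia: 2 of 2 neighbours ≥ 2, votes yes.
Round 4 — no new yes votes; cascade stops.

yes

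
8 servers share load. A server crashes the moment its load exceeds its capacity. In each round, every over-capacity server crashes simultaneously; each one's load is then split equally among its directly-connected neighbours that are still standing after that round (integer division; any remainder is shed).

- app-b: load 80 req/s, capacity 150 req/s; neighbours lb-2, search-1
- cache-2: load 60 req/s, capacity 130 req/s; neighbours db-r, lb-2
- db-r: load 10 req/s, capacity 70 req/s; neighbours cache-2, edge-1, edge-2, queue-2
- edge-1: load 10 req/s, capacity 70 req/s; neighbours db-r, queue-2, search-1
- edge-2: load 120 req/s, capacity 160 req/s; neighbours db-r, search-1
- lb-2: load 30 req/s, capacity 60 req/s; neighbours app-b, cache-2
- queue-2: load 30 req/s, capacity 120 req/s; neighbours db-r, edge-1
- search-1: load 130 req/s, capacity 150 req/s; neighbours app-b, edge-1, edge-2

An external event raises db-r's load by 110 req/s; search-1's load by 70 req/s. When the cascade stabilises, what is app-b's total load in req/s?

146

Round 1 — db-r at 120 > 70; search-1 at 200 > 150. db-r, search-1 crash.
  db-r sheds 120 req/s to cache-2, edge-1, edge-2, queue-2: 30 each.
    cache-2: 60+30 = 90 ≤ 130
    edge-1: 10+30 = 40 ≤ 70
    edge-2: 120+30 = 150 ≤ 160
    queue-2: 30+30 = 60 ≤ 120
  search-1 sheds 200 req/s to app-b, edge-1, edge-2: 66 each (2 lost).
    app-b: 80+66 = 146 ≤ 150
    edge-1: 40+66 = 106 > 70
    edge-2: 150+66 = 216 > 160
Round 2 — edge-1, edge-2 crash.
  edge-1 sheds 106 req/s to queue-2: 106 each.
    queue-2: 60+106 = 166 > 120
  edge-2 sheds 216 req/s: no online neighbours, lost.
Round 3 — queue-2 crashes.
  queue-2 sheds 166 req/s: no online neighbours, lost.
No further crashes.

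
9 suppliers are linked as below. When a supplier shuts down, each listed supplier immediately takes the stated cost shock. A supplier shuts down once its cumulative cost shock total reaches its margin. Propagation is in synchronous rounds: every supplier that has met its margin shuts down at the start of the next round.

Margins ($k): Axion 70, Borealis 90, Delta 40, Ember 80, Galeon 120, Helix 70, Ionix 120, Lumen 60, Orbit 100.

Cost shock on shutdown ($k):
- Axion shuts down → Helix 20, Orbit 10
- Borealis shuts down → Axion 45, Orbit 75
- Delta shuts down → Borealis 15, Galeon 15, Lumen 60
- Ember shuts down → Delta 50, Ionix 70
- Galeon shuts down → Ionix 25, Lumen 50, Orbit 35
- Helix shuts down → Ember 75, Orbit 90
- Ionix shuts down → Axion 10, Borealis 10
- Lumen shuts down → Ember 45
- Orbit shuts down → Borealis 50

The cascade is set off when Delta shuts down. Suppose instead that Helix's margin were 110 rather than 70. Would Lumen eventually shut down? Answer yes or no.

yes

With Helix's margin at 110:
Round 1 — Delta shuts down (initial).
  Borealis: +15 → 15 < 90
  Galeon: +15 → 15 < 120
  Lumen: +60 → 60 ≥ 60
Round 2 — Lumen shuts down.
  Ember: +45 → 45 < 80
No further shutdowns.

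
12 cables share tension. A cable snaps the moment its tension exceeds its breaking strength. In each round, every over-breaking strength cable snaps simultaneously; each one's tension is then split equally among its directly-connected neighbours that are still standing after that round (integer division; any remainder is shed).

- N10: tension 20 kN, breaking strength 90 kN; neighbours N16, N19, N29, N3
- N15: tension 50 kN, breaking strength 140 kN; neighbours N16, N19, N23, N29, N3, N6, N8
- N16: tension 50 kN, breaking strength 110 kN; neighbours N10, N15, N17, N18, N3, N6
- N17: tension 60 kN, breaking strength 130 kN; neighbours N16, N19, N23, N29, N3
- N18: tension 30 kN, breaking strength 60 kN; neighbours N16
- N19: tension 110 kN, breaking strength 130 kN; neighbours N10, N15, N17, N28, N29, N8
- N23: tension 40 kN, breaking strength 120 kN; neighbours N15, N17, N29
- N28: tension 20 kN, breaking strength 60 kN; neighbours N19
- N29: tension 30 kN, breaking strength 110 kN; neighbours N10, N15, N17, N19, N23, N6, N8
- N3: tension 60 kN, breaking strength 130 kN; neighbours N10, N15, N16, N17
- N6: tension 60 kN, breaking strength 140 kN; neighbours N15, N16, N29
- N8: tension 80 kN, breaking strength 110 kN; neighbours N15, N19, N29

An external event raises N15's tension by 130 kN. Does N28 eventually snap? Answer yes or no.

no

Round 1 — N15 at 180 > 140. N15 snaps.
  N15 sheds 180 kN to N16, N19, N23, N29, N3, N6, N8: 25 each (5 lost).
    N16: 50+25 = 75 ≤ 110
    N19: 110+25 = 135 > 130
    N23: 40+25 = 65 ≤ 120
    N29: 30+25 = 55 ≤ 110
    N3: 60+25 = 85 ≤ 130
    N6: 60+25 = 85 ≤ 140
    N8: 80+25 = 105 ≤ 110
Round 2 — N19 snaps.
  N19 sheds 135 kN to N10, N17, N28, N29, N8: 27 each.
    N10: 20+27 = 47 ≤ 90
    N17: 60+27 = 87 ≤ 130
    N28: 20+27 = 47 ≤ 60
    N29: 55+27 = 82 ≤ 110
    N8: 105+27 = 132 > 110
Round 3 — N8 snaps.
  N8 sheds 132 kN to N29: 132 each.
    N29: 82+132 = 214 > 110
Round 4 — N29 snaps.
  N29 sheds 214 kN to N10, N17, N23, N6: 53 each (2 lost).
    N10: 47+53 = 100 > 90
    N17: 87+53 = 140 > 130
    N23: 65+53 = 118 ≤ 120
    N6: 85+53 = 138 ≤ 140
Round 5 — N10, N17 snap.
  N10 sheds 100 kN to N16, N3: 50 each.
    N16: 75+50 = 125 > 110
    N3: 85+50 = 135 > 130
  N17 sheds 140 kN to N16, N23, N3: 46 each (2 lost).
    N16: 125+46 = 171 > 110
    N23: 118+46 = 164 > 120
    N3: 135+46 = 181 > 130
Round 6 — N16, N23, N3 snap.
  N16 sheds 171 kN to N18, N6: 85 each (1 lost).
    N18: 30+85 = 115 > 60
    N6: 138+85 = 223 > 140
  N23 sheds 164 kN: no online neighbours, lost.
  N3 sheds 181 kN: no online neighbours, lost.
Round 7 — N18, N6 snap.
  N18 sheds 115 kN: no online neighbours, lost.
  N6 sheds 223 kN: no online neighbours, lost.
No further breaks.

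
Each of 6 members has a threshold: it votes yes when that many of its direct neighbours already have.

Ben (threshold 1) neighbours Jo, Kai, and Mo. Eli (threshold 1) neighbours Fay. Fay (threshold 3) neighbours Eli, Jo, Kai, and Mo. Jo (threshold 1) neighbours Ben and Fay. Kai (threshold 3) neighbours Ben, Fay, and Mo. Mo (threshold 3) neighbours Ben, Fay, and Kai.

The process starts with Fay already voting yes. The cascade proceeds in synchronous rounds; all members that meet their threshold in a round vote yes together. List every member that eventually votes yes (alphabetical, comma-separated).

Round 1 — Fay votes yes (initial).
Round 2 — checking thresholds:
  Eli: 1 of 1 neighbours ≥ 1, votes yes.
  Jo: 1 of 2 neighbours ≥ 1, votes yes.
  Kai: 1 of 3 neighbours < 3, below threshold.
  Mo: 1 of 3 neighbours < 3, below threshold.
Round 3 — checking thresholds:
  Ben: 1 of 3 neighbours ≥ 1, votes yes.
  Kai: 1 of 3 neighbours < 3, below threshold.
  Mo: 1 of 3 neighbours < 3, below threshold.
Round 4 — no new yes votes; cascade stops.

Ben, Eli, Fay, Jo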